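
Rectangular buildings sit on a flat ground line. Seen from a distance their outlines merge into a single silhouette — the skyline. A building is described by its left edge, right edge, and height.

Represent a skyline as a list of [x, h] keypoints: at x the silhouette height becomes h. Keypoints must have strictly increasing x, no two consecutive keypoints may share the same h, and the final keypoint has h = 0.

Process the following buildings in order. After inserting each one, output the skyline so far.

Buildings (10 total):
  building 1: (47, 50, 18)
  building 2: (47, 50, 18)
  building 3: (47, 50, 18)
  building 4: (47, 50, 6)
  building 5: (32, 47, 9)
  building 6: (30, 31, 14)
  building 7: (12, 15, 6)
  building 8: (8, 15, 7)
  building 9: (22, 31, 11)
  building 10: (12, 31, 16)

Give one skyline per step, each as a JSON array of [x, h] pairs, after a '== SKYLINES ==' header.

== SKYLINES ==
[[47,18],[50,0]]
[[47,18],[50,0]]
[[47,18],[50,0]]
[[47,18],[50,0]]
[[32,9],[47,18],[50,0]]
[[30,14],[31,0],[32,9],[47,18],[50,0]]
[[12,6],[15,0],[30,14],[31,0],[32,9],[47,18],[50,0]]
[[8,7],[15,0],[30,14],[31,0],[32,9],[47,18],[50,0]]
[[8,7],[15,0],[22,11],[30,14],[31,0],[32,9],[47,18],[50,0]]
[[8,7],[12,16],[31,0],[32,9],[47,18],[50,0]]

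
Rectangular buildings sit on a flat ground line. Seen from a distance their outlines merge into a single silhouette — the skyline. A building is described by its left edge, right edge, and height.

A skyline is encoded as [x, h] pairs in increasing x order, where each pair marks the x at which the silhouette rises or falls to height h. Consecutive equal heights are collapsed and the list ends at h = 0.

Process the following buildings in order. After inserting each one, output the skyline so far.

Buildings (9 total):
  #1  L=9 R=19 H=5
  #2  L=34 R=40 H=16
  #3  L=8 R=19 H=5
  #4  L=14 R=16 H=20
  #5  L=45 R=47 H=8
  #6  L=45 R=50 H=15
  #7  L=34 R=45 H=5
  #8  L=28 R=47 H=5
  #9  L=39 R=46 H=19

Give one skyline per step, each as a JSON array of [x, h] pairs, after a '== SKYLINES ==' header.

== SKYLINES ==
[[9,5],[19,0]]
[[9,5],[19,0],[34,16],[40,0]]
[[8,5],[19,0],[34,16],[40,0]]
[[8,5],[14,20],[16,5],[19,0],[34,16],[40,0]]
[[8,5],[14,20],[16,5],[19,0],[34,16],[40,0],[45,8],[47,0]]
[[8,5],[14,20],[16,5],[19,0],[34,16],[40,0],[45,15],[50,0]]
[[8,5],[14,20],[16,5],[19,0],[34,16],[40,5],[45,15],[50,0]]
[[8,5],[14,20],[16,5],[19,0],[28,5],[34,16],[40,5],[45,15],[50,0]]
[[8,5],[14,20],[16,5],[19,0],[28,5],[34,16],[39,19],[46,15],[50,0]]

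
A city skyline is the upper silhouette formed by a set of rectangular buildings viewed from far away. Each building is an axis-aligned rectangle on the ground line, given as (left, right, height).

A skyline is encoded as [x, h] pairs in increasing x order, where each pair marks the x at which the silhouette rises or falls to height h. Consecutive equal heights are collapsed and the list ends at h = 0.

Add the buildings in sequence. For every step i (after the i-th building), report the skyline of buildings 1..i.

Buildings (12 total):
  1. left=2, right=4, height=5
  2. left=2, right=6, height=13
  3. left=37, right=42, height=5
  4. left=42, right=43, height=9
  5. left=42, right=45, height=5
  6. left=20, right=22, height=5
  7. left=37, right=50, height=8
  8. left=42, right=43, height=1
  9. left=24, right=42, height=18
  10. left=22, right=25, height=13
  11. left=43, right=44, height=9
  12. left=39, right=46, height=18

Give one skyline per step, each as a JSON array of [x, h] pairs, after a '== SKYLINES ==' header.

== SKYLINES ==
[[2,5],[4,0]]
[[2,13],[6,0]]
[[2,13],[6,0],[37,5],[42,0]]
[[2,13],[6,0],[37,5],[42,9],[43,0]]
[[2,13],[6,0],[37,5],[42,9],[43,5],[45,0]]
[[2,13],[6,0],[20,5],[22,0],[37,5],[42,9],[43,5],[45,0]]
[[2,13],[6,0],[20,5],[22,0],[37,8],[42,9],[43,8],[50,0]]
[[2,13],[6,0],[20,5],[22,0],[37,8],[42,9],[43,8],[50,0]]
[[2,13],[6,0],[20,5],[22,0],[24,18],[42,9],[43,8],[50,0]]
[[2,13],[6,0],[20,5],[22,13],[24,18],[42,9],[43,8],[50,0]]
[[2,13],[6,0],[20,5],[22,13],[24,18],[42,9],[44,8],[50,0]]
[[2,13],[6,0],[20,5],[22,13],[24,18],[46,8],[50,0]]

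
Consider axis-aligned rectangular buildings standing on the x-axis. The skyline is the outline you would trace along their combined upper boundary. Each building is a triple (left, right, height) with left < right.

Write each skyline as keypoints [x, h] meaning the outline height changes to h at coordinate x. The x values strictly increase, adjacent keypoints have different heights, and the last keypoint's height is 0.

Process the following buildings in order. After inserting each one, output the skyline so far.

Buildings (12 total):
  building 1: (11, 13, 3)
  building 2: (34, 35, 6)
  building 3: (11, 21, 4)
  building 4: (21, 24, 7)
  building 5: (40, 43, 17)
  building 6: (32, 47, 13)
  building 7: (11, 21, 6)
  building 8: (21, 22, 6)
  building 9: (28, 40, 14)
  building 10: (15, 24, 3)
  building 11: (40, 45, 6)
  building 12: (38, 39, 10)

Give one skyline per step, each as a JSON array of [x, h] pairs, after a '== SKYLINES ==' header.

== SKYLINES ==
[[11,3],[13,0]]
[[11,3],[13,0],[34,6],[35,0]]
[[11,4],[21,0],[34,6],[35,0]]
[[11,4],[21,7],[24,0],[34,6],[35,0]]
[[11,4],[21,7],[24,0],[34,6],[35,0],[40,17],[43,0]]
[[11,4],[21,7],[24,0],[32,13],[40,17],[43,13],[47,0]]
[[11,6],[21,7],[24,0],[32,13],[40,17],[43,13],[47,0]]
[[11,6],[21,7],[24,0],[32,13],[40,17],[43,13],[47,0]]
[[11,6],[21,7],[24,0],[28,14],[40,17],[43,13],[47,0]]
[[11,6],[21,7],[24,0],[28,14],[40,17],[43,13],[47,0]]
[[11,6],[21,7],[24,0],[28,14],[40,17],[43,13],[47,0]]
[[11,6],[21,7],[24,0],[28,14],[40,17],[43,13],[47,0]]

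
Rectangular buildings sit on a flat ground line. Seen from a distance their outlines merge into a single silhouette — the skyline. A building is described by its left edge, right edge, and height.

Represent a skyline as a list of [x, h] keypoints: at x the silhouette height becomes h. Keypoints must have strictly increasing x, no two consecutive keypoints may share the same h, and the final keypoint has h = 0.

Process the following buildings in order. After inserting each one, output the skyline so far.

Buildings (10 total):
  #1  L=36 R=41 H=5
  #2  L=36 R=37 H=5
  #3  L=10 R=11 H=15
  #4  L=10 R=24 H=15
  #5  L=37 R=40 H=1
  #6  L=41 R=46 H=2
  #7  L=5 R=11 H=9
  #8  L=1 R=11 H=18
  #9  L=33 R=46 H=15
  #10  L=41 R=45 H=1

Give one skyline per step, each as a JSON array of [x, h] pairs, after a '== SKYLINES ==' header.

== SKYLINES ==
[[36,5],[41,0]]
[[36,5],[41,0]]
[[10,15],[11,0],[36,5],[41,0]]
[[10,15],[24,0],[36,5],[41,0]]
[[10,15],[24,0],[36,5],[41,0]]
[[10,15],[24,0],[36,5],[41,2],[46,0]]
[[5,9],[10,15],[24,0],[36,5],[41,2],[46,0]]
[[1,18],[11,15],[24,0],[36,5],[41,2],[46,0]]
[[1,18],[11,15],[24,0],[33,15],[46,0]]
[[1,18],[11,15],[24,0],[33,15],[46,0]]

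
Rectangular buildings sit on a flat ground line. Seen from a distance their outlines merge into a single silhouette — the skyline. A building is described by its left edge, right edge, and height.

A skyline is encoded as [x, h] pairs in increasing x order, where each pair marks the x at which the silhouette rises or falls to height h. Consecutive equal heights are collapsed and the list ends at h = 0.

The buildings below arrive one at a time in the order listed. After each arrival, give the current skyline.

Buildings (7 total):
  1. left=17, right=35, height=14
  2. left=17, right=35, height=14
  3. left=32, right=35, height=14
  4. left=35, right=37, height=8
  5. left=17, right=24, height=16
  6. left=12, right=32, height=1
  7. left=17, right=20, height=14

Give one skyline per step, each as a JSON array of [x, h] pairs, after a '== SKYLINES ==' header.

== SKYLINES ==
[[17,14],[35,0]]
[[17,14],[35,0]]
[[17,14],[35,0]]
[[17,14],[35,8],[37,0]]
[[17,16],[24,14],[35,8],[37,0]]
[[12,1],[17,16],[24,14],[35,8],[37,0]]
[[12,1],[17,16],[24,14],[35,8],[37,0]]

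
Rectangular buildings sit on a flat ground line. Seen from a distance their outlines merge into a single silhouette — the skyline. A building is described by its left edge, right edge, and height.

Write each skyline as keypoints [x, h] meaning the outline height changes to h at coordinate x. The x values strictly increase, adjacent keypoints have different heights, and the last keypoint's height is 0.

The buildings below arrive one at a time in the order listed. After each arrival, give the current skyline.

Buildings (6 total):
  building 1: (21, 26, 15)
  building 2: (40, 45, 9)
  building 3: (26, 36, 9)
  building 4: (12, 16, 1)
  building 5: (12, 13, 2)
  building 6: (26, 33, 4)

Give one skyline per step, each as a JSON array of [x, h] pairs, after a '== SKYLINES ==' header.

== SKYLINES ==
[[21,15],[26,0]]
[[21,15],[26,0],[40,9],[45,0]]
[[21,15],[26,9],[36,0],[40,9],[45,0]]
[[12,1],[16,0],[21,15],[26,9],[36,0],[40,9],[45,0]]
[[12,2],[13,1],[16,0],[21,15],[26,9],[36,0],[40,9],[45,0]]
[[12,2],[13,1],[16,0],[21,15],[26,9],[36,0],[40,9],[45,0]]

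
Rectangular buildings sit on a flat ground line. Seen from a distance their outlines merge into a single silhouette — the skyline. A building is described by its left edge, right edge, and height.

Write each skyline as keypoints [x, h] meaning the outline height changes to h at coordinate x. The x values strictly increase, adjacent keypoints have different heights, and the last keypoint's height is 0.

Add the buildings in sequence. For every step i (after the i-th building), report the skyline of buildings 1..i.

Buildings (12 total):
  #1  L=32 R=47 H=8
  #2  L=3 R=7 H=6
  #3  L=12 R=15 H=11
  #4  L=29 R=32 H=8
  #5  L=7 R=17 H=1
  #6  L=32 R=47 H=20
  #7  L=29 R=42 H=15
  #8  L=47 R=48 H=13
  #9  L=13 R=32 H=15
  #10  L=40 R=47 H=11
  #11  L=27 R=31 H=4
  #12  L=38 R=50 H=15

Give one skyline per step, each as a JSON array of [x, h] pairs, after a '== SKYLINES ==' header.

== SKYLINES ==
[[32,8],[47,0]]
[[3,6],[7,0],[32,8],[47,0]]
[[3,6],[7,0],[12,11],[15,0],[32,8],[47,0]]
[[3,6],[7,0],[12,11],[15,0],[29,8],[47,0]]
[[3,6],[7,1],[12,11],[15,1],[17,0],[29,8],[47,0]]
[[3,6],[7,1],[12,11],[15,1],[17,0],[29,8],[32,20],[47,0]]
[[3,6],[7,1],[12,11],[15,1],[17,0],[29,15],[32,20],[47,0]]
[[3,6],[7,1],[12,11],[15,1],[17,0],[29,15],[32,20],[47,13],[48,0]]
[[3,6],[7,1],[12,11],[13,15],[32,20],[47,13],[48,0]]
[[3,6],[7,1],[12,11],[13,15],[32,20],[47,13],[48,0]]
[[3,6],[7,1],[12,11],[13,15],[32,20],[47,13],[48,0]]
[[3,6],[7,1],[12,11],[13,15],[32,20],[47,15],[50,0]]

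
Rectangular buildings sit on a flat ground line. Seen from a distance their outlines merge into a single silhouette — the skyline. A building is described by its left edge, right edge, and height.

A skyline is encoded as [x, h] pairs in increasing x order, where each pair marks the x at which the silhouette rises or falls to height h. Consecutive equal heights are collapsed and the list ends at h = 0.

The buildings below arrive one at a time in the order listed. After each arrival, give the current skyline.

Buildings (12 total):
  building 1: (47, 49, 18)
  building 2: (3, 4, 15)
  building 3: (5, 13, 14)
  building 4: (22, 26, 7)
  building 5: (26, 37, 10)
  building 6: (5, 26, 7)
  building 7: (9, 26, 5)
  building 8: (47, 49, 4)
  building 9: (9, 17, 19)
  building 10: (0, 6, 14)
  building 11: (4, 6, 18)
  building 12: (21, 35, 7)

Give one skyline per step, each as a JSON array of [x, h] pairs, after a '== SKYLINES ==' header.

== SKYLINES ==
[[47,18],[49,0]]
[[3,15],[4,0],[47,18],[49,0]]
[[3,15],[4,0],[5,14],[13,0],[47,18],[49,0]]
[[3,15],[4,0],[5,14],[13,0],[22,7],[26,0],[47,18],[49,0]]
[[3,15],[4,0],[5,14],[13,0],[22,7],[26,10],[37,0],[47,18],[49,0]]
[[3,15],[4,0],[5,14],[13,7],[26,10],[37,0],[47,18],[49,0]]
[[3,15],[4,0],[5,14],[13,7],[26,10],[37,0],[47,18],[49,0]]
[[3,15],[4,0],[5,14],[13,7],[26,10],[37,0],[47,18],[49,0]]
[[3,15],[4,0],[5,14],[9,19],[17,7],[26,10],[37,0],[47,18],[49,0]]
[[0,14],[3,15],[4,14],[9,19],[17,7],[26,10],[37,0],[47,18],[49,0]]
[[0,14],[3,15],[4,18],[6,14],[9,19],[17,7],[26,10],[37,0],[47,18],[49,0]]
[[0,14],[3,15],[4,18],[6,14],[9,19],[17,7],[26,10],[37,0],[47,18],[49,0]]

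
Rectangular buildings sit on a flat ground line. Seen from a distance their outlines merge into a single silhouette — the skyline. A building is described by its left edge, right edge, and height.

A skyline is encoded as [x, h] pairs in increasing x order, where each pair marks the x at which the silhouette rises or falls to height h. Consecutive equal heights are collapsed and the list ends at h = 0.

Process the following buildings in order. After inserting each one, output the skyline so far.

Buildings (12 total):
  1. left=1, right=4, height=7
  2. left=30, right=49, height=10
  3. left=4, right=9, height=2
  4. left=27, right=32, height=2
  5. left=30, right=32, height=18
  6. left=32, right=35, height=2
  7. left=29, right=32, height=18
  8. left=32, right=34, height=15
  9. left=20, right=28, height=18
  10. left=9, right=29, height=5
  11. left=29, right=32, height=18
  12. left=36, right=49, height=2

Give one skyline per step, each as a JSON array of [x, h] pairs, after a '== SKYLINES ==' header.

== SKYLINES ==
[[1,7],[4,0]]
[[1,7],[4,0],[30,10],[49,0]]
[[1,7],[4,2],[9,0],[30,10],[49,0]]
[[1,7],[4,2],[9,0],[27,2],[30,10],[49,0]]
[[1,7],[4,2],[9,0],[27,2],[30,18],[32,10],[49,0]]
[[1,7],[4,2],[9,0],[27,2],[30,18],[32,10],[49,0]]
[[1,7],[4,2],[9,0],[27,2],[29,18],[32,10],[49,0]]
[[1,7],[4,2],[9,0],[27,2],[29,18],[32,15],[34,10],[49,0]]
[[1,7],[4,2],[9,0],[20,18],[28,2],[29,18],[32,15],[34,10],[49,0]]
[[1,7],[4,2],[9,5],[20,18],[28,5],[29,18],[32,15],[34,10],[49,0]]
[[1,7],[4,2],[9,5],[20,18],[28,5],[29,18],[32,15],[34,10],[49,0]]
[[1,7],[4,2],[9,5],[20,18],[28,5],[29,18],[32,15],[34,10],[49,0]]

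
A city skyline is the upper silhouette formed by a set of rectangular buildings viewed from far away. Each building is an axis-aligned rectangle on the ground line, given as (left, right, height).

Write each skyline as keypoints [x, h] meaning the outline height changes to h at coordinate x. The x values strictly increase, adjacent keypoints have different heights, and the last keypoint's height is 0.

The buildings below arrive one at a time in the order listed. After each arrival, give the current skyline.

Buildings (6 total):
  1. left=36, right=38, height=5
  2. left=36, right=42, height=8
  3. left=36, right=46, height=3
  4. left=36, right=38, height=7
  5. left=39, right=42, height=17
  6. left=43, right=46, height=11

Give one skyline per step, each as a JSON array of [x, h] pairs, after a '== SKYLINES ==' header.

== SKYLINES ==
[[36,5],[38,0]]
[[36,8],[42,0]]
[[36,8],[42,3],[46,0]]
[[36,8],[42,3],[46,0]]
[[36,8],[39,17],[42,3],[46,0]]
[[36,8],[39,17],[42,3],[43,11],[46,0]]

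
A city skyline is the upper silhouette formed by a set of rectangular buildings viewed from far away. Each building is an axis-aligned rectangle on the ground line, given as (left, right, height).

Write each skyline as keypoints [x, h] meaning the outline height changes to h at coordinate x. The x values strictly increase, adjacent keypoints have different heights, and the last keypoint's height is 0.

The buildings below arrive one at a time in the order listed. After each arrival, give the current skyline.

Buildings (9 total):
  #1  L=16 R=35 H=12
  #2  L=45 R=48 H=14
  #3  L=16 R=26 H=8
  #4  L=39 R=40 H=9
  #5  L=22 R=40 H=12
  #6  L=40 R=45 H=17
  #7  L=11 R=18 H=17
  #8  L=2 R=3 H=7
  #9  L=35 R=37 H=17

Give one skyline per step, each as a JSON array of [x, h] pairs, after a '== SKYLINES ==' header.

== SKYLINES ==
[[16,12],[35,0]]
[[16,12],[35,0],[45,14],[48,0]]
[[16,12],[35,0],[45,14],[48,0]]
[[16,12],[35,0],[39,9],[40,0],[45,14],[48,0]]
[[16,12],[40,0],[45,14],[48,0]]
[[16,12],[40,17],[45,14],[48,0]]
[[11,17],[18,12],[40,17],[45,14],[48,0]]
[[2,7],[3,0],[11,17],[18,12],[40,17],[45,14],[48,0]]
[[2,7],[3,0],[11,17],[18,12],[35,17],[37,12],[40,17],[45,14],[48,0]]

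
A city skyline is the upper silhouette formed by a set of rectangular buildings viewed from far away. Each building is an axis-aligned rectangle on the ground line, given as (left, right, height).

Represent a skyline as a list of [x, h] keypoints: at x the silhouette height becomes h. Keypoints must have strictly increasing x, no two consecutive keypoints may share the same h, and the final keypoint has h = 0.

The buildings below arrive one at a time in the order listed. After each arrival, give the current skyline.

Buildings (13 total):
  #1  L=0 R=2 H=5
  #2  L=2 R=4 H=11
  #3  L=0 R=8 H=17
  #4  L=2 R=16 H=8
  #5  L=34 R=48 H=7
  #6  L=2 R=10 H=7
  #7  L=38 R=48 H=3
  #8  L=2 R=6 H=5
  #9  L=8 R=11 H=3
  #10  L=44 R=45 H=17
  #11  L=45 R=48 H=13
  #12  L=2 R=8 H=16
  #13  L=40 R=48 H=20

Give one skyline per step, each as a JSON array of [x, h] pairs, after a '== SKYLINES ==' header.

== SKYLINES ==
[[0,5],[2,0]]
[[0,5],[2,11],[4,0]]
[[0,17],[8,0]]
[[0,17],[8,8],[16,0]]
[[0,17],[8,8],[16,0],[34,7],[48,0]]
[[0,17],[8,8],[16,0],[34,7],[48,0]]
[[0,17],[8,8],[16,0],[34,7],[48,0]]
[[0,17],[8,8],[16,0],[34,7],[48,0]]
[[0,17],[8,8],[16,0],[34,7],[48,0]]
[[0,17],[8,8],[16,0],[34,7],[44,17],[45,7],[48,0]]
[[0,17],[8,8],[16,0],[34,7],[44,17],[45,13],[48,0]]
[[0,17],[8,8],[16,0],[34,7],[44,17],[45,13],[48,0]]
[[0,17],[8,8],[16,0],[34,7],[40,20],[48,0]]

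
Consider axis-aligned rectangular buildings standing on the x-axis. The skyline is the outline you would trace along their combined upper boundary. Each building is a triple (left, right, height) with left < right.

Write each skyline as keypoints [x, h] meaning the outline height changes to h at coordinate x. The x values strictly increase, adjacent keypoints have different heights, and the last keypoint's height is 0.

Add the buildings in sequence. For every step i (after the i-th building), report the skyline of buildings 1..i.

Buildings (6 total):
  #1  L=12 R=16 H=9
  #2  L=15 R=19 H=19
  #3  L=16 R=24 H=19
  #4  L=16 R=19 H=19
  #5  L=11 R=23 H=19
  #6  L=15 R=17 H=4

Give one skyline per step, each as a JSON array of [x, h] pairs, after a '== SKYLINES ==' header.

== SKYLINES ==
[[12,9],[16,0]]
[[12,9],[15,19],[19,0]]
[[12,9],[15,19],[24,0]]
[[12,9],[15,19],[24,0]]
[[11,19],[24,0]]
[[11,19],[24,0]]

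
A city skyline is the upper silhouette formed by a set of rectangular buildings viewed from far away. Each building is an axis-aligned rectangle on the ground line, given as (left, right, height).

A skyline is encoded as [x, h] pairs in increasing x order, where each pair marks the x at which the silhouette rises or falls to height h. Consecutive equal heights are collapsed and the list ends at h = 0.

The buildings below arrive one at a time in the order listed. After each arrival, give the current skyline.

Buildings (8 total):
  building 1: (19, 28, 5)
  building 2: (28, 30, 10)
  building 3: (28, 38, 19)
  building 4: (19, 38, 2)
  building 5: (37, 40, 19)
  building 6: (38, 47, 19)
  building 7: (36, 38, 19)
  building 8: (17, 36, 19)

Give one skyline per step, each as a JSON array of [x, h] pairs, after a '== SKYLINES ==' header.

== SKYLINES ==
[[19,5],[28,0]]
[[19,5],[28,10],[30,0]]
[[19,5],[28,19],[38,0]]
[[19,5],[28,19],[38,0]]
[[19,5],[28,19],[40,0]]
[[19,5],[28,19],[47,0]]
[[19,5],[28,19],[47,0]]
[[17,19],[47,0]]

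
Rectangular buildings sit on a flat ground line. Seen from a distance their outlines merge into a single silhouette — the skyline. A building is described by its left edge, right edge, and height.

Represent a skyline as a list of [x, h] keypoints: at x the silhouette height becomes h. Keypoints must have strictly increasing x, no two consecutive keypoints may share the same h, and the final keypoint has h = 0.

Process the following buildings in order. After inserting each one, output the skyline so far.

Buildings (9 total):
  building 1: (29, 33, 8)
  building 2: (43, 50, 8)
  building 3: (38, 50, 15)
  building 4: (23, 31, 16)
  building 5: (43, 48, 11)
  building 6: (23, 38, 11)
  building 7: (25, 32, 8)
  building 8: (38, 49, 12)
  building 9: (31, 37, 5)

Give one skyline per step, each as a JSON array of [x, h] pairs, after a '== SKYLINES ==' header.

== SKYLINES ==
[[29,8],[33,0]]
[[29,8],[33,0],[43,8],[50,0]]
[[29,8],[33,0],[38,15],[50,0]]
[[23,16],[31,8],[33,0],[38,15],[50,0]]
[[23,16],[31,8],[33,0],[38,15],[50,0]]
[[23,16],[31,11],[38,15],[50,0]]
[[23,16],[31,11],[38,15],[50,0]]
[[23,16],[31,11],[38,15],[50,0]]
[[23,16],[31,11],[38,15],[50,0]]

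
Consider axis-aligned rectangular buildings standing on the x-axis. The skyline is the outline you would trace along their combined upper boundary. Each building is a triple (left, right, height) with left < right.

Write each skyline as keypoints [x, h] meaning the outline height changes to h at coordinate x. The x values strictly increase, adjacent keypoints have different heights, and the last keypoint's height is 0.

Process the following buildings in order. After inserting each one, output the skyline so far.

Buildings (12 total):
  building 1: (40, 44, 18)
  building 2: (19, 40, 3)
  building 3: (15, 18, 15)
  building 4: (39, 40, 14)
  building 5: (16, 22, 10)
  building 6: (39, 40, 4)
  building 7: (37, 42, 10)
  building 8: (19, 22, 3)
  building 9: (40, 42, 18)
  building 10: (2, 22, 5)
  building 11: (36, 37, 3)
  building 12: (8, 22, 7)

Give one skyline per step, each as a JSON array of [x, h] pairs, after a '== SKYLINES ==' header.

== SKYLINES ==
[[40,18],[44,0]]
[[19,3],[40,18],[44,0]]
[[15,15],[18,0],[19,3],[40,18],[44,0]]
[[15,15],[18,0],[19,3],[39,14],[40,18],[44,0]]
[[15,15],[18,10],[22,3],[39,14],[40,18],[44,0]]
[[15,15],[18,10],[22,3],[39,14],[40,18],[44,0]]
[[15,15],[18,10],[22,3],[37,10],[39,14],[40,18],[44,0]]
[[15,15],[18,10],[22,3],[37,10],[39,14],[40,18],[44,0]]
[[15,15],[18,10],[22,3],[37,10],[39,14],[40,18],[44,0]]
[[2,5],[15,15],[18,10],[22,3],[37,10],[39,14],[40,18],[44,0]]
[[2,5],[15,15],[18,10],[22,3],[37,10],[39,14],[40,18],[44,0]]
[[2,5],[8,7],[15,15],[18,10],[22,3],[37,10],[39,14],[40,18],[44,0]]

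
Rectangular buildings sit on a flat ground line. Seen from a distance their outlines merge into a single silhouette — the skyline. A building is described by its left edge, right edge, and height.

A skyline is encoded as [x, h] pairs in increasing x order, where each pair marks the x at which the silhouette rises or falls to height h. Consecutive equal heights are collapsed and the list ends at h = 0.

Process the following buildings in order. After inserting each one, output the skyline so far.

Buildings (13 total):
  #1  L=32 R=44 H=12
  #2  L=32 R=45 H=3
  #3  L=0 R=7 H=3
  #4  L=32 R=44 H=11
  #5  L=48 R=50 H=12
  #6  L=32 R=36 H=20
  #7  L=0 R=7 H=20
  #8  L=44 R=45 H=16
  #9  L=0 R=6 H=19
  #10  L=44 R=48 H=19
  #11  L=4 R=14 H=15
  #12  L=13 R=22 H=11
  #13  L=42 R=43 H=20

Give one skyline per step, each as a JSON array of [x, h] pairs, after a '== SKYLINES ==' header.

== SKYLINES ==
[[32,12],[44,0]]
[[32,12],[44,3],[45,0]]
[[0,3],[7,0],[32,12],[44,3],[45,0]]
[[0,3],[7,0],[32,12],[44,3],[45,0]]
[[0,3],[7,0],[32,12],[44,3],[45,0],[48,12],[50,0]]
[[0,3],[7,0],[32,20],[36,12],[44,3],[45,0],[48,12],[50,0]]
[[0,20],[7,0],[32,20],[36,12],[44,3],[45,0],[48,12],[50,0]]
[[0,20],[7,0],[32,20],[36,12],[44,16],[45,0],[48,12],[50,0]]
[[0,20],[7,0],[32,20],[36,12],[44,16],[45,0],[48,12],[50,0]]
[[0,20],[7,0],[32,20],[36,12],[44,19],[48,12],[50,0]]
[[0,20],[7,15],[14,0],[32,20],[36,12],[44,19],[48,12],[50,0]]
[[0,20],[7,15],[14,11],[22,0],[32,20],[36,12],[44,19],[48,12],[50,0]]
[[0,20],[7,15],[14,11],[22,0],[32,20],[36,12],[42,20],[43,12],[44,19],[48,12],[50,0]]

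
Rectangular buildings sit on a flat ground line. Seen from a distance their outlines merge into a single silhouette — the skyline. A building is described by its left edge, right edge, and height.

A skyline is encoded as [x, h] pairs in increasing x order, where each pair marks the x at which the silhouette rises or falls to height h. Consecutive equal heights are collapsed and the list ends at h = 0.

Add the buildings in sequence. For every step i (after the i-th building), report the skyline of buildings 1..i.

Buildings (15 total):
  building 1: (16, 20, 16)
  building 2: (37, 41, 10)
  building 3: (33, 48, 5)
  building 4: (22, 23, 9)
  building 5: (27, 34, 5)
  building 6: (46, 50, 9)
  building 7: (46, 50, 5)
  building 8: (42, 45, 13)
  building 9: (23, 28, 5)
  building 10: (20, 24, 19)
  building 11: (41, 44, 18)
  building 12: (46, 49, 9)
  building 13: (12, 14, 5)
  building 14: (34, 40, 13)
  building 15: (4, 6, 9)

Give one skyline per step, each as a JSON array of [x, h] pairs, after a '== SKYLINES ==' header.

== SKYLINES ==
[[16,16],[20,0]]
[[16,16],[20,0],[37,10],[41,0]]
[[16,16],[20,0],[33,5],[37,10],[41,5],[48,0]]
[[16,16],[20,0],[22,9],[23,0],[33,5],[37,10],[41,5],[48,0]]
[[16,16],[20,0],[22,9],[23,0],[27,5],[37,10],[41,5],[48,0]]
[[16,16],[20,0],[22,9],[23,0],[27,5],[37,10],[41,5],[46,9],[50,0]]
[[16,16],[20,0],[22,9],[23,0],[27,5],[37,10],[41,5],[46,9],[50,0]]
[[16,16],[20,0],[22,9],[23,0],[27,5],[37,10],[41,5],[42,13],[45,5],[46,9],[50,0]]
[[16,16],[20,0],[22,9],[23,5],[37,10],[41,5],[42,13],[45,5],[46,9],[50,0]]
[[16,16],[20,19],[24,5],[37,10],[41,5],[42,13],[45,5],[46,9],[50,0]]
[[16,16],[20,19],[24,5],[37,10],[41,18],[44,13],[45,5],[46,9],[50,0]]
[[16,16],[20,19],[24,5],[37,10],[41,18],[44,13],[45,5],[46,9],[50,0]]
[[12,5],[14,0],[16,16],[20,19],[24,5],[37,10],[41,18],[44,13],[45,5],[46,9],[50,0]]
[[12,5],[14,0],[16,16],[20,19],[24,5],[34,13],[40,10],[41,18],[44,13],[45,5],[46,9],[50,0]]
[[4,9],[6,0],[12,5],[14,0],[16,16],[20,19],[24,5],[34,13],[40,10],[41,18],[44,13],[45,5],[46,9],[50,0]]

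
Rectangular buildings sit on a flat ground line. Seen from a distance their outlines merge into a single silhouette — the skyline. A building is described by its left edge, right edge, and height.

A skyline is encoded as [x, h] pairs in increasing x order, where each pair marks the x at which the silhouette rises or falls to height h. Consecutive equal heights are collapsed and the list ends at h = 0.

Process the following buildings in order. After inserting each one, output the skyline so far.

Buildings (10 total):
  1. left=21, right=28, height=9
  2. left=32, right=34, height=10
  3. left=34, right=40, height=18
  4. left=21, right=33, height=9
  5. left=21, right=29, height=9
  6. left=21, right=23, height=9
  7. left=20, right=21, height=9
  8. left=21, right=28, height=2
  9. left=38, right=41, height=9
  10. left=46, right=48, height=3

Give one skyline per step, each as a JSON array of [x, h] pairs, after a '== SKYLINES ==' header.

== SKYLINES ==
[[21,9],[28,0]]
[[21,9],[28,0],[32,10],[34,0]]
[[21,9],[28,0],[32,10],[34,18],[40,0]]
[[21,9],[32,10],[34,18],[40,0]]
[[21,9],[32,10],[34,18],[40,0]]
[[21,9],[32,10],[34,18],[40,0]]
[[20,9],[32,10],[34,18],[40,0]]
[[20,9],[32,10],[34,18],[40,0]]
[[20,9],[32,10],[34,18],[40,9],[41,0]]
[[20,9],[32,10],[34,18],[40,9],[41,0],[46,3],[48,0]]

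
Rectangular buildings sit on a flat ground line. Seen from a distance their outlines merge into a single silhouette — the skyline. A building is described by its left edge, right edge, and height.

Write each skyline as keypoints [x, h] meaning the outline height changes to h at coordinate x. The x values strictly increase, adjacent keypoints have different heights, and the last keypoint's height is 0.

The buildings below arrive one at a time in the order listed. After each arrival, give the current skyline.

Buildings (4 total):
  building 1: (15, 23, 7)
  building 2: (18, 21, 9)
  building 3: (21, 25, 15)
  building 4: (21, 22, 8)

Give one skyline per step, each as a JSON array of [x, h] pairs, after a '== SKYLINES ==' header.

== SKYLINES ==
[[15,7],[23,0]]
[[15,7],[18,9],[21,7],[23,0]]
[[15,7],[18,9],[21,15],[25,0]]
[[15,7],[18,9],[21,15],[25,0]]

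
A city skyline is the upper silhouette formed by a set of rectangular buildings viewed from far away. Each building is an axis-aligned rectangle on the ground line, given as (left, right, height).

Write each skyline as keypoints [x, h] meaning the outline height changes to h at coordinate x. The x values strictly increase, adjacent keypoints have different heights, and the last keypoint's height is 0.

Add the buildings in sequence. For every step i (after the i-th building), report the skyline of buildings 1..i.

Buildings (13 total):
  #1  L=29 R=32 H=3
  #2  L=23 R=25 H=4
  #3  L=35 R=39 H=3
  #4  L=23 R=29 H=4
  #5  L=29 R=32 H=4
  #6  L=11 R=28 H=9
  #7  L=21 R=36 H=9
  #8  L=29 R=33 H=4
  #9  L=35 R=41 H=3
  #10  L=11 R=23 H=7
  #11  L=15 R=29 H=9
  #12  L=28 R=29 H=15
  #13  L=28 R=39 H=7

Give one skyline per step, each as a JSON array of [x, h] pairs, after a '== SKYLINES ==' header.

== SKYLINES ==
[[29,3],[32,0]]
[[23,4],[25,0],[29,3],[32,0]]
[[23,4],[25,0],[29,3],[32,0],[35,3],[39,0]]
[[23,4],[29,3],[32,0],[35,3],[39,0]]
[[23,4],[32,0],[35,3],[39,0]]
[[11,9],[28,4],[32,0],[35,3],[39,0]]
[[11,9],[36,3],[39,0]]
[[11,9],[36,3],[39,0]]
[[11,9],[36,3],[41,0]]
[[11,9],[36,3],[41,0]]
[[11,9],[36,3],[41,0]]
[[11,9],[28,15],[29,9],[36,3],[41,0]]
[[11,9],[28,15],[29,9],[36,7],[39,3],[41,0]]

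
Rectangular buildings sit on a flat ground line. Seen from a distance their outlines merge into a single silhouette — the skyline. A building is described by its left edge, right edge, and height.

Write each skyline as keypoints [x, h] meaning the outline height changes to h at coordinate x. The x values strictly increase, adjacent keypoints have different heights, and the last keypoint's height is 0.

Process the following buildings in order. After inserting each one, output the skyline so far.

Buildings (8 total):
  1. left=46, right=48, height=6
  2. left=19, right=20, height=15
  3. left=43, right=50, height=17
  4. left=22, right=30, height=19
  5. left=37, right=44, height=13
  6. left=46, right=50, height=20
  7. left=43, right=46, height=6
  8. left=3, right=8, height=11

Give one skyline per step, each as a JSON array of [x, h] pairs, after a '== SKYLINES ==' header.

== SKYLINES ==
[[46,6],[48,0]]
[[19,15],[20,0],[46,6],[48,0]]
[[19,15],[20,0],[43,17],[50,0]]
[[19,15],[20,0],[22,19],[30,0],[43,17],[50,0]]
[[19,15],[20,0],[22,19],[30,0],[37,13],[43,17],[50,0]]
[[19,15],[20,0],[22,19],[30,0],[37,13],[43,17],[46,20],[50,0]]
[[19,15],[20,0],[22,19],[30,0],[37,13],[43,17],[46,20],[50,0]]
[[3,11],[8,0],[19,15],[20,0],[22,19],[30,0],[37,13],[43,17],[46,20],[50,0]]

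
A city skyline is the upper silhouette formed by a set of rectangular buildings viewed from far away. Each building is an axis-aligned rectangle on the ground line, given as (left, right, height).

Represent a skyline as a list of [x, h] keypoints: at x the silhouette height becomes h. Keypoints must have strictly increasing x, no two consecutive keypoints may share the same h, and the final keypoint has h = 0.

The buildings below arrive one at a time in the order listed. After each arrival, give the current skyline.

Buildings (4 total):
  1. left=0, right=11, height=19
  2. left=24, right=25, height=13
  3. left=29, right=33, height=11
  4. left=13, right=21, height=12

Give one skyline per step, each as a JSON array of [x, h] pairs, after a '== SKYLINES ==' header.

== SKYLINES ==
[[0,19],[11,0]]
[[0,19],[11,0],[24,13],[25,0]]
[[0,19],[11,0],[24,13],[25,0],[29,11],[33,0]]
[[0,19],[11,0],[13,12],[21,0],[24,13],[25,0],[29,11],[33,0]]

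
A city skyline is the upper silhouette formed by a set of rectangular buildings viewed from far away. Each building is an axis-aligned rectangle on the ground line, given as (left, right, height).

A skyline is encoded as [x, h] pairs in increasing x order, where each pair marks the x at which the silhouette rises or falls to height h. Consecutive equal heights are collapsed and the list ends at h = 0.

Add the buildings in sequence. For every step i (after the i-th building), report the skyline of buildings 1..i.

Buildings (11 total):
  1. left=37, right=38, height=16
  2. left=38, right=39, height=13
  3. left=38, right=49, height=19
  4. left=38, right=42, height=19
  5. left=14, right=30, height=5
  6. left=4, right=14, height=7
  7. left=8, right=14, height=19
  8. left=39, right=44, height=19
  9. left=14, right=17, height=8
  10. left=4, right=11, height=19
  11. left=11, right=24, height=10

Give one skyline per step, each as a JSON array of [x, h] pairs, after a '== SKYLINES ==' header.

== SKYLINES ==
[[37,16],[38,0]]
[[37,16],[38,13],[39,0]]
[[37,16],[38,19],[49,0]]
[[37,16],[38,19],[49,0]]
[[14,5],[30,0],[37,16],[38,19],[49,0]]
[[4,7],[14,5],[30,0],[37,16],[38,19],[49,0]]
[[4,7],[8,19],[14,5],[30,0],[37,16],[38,19],[49,0]]
[[4,7],[8,19],[14,5],[30,0],[37,16],[38,19],[49,0]]
[[4,7],[8,19],[14,8],[17,5],[30,0],[37,16],[38,19],[49,0]]
[[4,19],[14,8],[17,5],[30,0],[37,16],[38,19],[49,0]]
[[4,19],[14,10],[24,5],[30,0],[37,16],[38,19],[49,0]]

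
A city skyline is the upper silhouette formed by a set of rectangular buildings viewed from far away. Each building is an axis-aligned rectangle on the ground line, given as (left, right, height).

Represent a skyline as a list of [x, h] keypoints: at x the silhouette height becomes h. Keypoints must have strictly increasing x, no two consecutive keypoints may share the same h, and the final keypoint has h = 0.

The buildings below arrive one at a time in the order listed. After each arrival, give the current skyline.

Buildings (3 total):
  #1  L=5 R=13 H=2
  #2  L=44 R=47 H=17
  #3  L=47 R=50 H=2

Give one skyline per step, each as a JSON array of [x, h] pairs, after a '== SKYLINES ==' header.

== SKYLINES ==
[[5,2],[13,0]]
[[5,2],[13,0],[44,17],[47,0]]
[[5,2],[13,0],[44,17],[47,2],[50,0]]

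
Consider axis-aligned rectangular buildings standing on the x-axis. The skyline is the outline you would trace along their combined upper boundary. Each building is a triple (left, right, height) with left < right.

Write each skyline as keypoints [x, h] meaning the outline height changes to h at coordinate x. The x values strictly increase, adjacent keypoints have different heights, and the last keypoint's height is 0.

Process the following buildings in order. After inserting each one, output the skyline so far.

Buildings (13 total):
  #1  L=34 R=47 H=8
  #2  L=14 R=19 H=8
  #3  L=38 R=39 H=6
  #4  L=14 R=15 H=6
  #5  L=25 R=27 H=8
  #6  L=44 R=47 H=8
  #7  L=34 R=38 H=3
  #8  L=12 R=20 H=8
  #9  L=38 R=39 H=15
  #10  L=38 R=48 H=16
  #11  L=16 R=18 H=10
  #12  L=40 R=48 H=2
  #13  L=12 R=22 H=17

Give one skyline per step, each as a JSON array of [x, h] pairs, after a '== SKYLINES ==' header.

== SKYLINES ==
[[34,8],[47,0]]
[[14,8],[19,0],[34,8],[47,0]]
[[14,8],[19,0],[34,8],[47,0]]
[[14,8],[19,0],[34,8],[47,0]]
[[14,8],[19,0],[25,8],[27,0],[34,8],[47,0]]
[[14,8],[19,0],[25,8],[27,0],[34,8],[47,0]]
[[14,8],[19,0],[25,8],[27,0],[34,8],[47,0]]
[[12,8],[20,0],[25,8],[27,0],[34,8],[47,0]]
[[12,8],[20,0],[25,8],[27,0],[34,8],[38,15],[39,8],[47,0]]
[[12,8],[20,0],[25,8],[27,0],[34,8],[38,16],[48,0]]
[[12,8],[16,10],[18,8],[20,0],[25,8],[27,0],[34,8],[38,16],[48,0]]
[[12,8],[16,10],[18,8],[20,0],[25,8],[27,0],[34,8],[38,16],[48,0]]
[[12,17],[22,0],[25,8],[27,0],[34,8],[38,16],[48,0]]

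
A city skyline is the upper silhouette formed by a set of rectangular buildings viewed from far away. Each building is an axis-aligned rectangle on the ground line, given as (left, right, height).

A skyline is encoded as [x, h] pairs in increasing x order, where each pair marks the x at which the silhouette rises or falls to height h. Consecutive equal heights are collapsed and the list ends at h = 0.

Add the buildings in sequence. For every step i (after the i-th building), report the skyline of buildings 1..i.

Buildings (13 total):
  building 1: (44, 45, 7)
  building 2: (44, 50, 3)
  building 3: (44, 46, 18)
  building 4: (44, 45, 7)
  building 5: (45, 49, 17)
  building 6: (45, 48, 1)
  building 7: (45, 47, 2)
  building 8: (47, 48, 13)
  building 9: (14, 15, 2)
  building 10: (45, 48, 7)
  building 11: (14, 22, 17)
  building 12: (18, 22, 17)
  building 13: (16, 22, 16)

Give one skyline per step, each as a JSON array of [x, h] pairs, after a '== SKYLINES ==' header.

== SKYLINES ==
[[44,7],[45,0]]
[[44,7],[45,3],[50,0]]
[[44,18],[46,3],[50,0]]
[[44,18],[46,3],[50,0]]
[[44,18],[46,17],[49,3],[50,0]]
[[44,18],[46,17],[49,3],[50,0]]
[[44,18],[46,17],[49,3],[50,0]]
[[44,18],[46,17],[49,3],[50,0]]
[[14,2],[15,0],[44,18],[46,17],[49,3],[50,0]]
[[14,2],[15,0],[44,18],[46,17],[49,3],[50,0]]
[[14,17],[22,0],[44,18],[46,17],[49,3],[50,0]]
[[14,17],[22,0],[44,18],[46,17],[49,3],[50,0]]
[[14,17],[22,0],[44,18],[46,17],[49,3],[50,0]]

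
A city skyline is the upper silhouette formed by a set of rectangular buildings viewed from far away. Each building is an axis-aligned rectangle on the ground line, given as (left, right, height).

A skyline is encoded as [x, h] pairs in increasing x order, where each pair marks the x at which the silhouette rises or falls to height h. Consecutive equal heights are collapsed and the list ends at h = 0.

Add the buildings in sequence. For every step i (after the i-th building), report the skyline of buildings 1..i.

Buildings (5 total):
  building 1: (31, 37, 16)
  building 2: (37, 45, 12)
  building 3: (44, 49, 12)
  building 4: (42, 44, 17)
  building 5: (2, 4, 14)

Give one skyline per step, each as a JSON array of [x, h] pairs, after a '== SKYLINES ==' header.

== SKYLINES ==
[[31,16],[37,0]]
[[31,16],[37,12],[45,0]]
[[31,16],[37,12],[49,0]]
[[31,16],[37,12],[42,17],[44,12],[49,0]]
[[2,14],[4,0],[31,16],[37,12],[42,17],[44,12],[49,0]]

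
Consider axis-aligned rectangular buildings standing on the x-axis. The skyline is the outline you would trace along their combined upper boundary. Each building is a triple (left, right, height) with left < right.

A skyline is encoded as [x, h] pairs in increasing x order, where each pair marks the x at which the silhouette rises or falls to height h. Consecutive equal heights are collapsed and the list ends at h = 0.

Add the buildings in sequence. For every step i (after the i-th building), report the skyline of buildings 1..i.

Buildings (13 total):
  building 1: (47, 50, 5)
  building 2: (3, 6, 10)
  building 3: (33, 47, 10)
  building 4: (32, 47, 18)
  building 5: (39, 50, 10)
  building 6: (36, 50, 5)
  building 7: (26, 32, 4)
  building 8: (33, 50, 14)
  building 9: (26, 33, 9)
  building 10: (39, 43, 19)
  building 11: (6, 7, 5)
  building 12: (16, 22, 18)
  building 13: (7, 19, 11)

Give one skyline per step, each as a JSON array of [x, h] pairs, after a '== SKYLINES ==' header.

== SKYLINES ==
[[47,5],[50,0]]
[[3,10],[6,0],[47,5],[50,0]]
[[3,10],[6,0],[33,10],[47,5],[50,0]]
[[3,10],[6,0],[32,18],[47,5],[50,0]]
[[3,10],[6,0],[32,18],[47,10],[50,0]]
[[3,10],[6,0],[32,18],[47,10],[50,0]]
[[3,10],[6,0],[26,4],[32,18],[47,10],[50,0]]
[[3,10],[6,0],[26,4],[32,18],[47,14],[50,0]]
[[3,10],[6,0],[26,9],[32,18],[47,14],[50,0]]
[[3,10],[6,0],[26,9],[32,18],[39,19],[43,18],[47,14],[50,0]]
[[3,10],[6,5],[7,0],[26,9],[32,18],[39,19],[43,18],[47,14],[50,0]]
[[3,10],[6,5],[7,0],[16,18],[22,0],[26,9],[32,18],[39,19],[43,18],[47,14],[50,0]]
[[3,10],[6,5],[7,11],[16,18],[22,0],[26,9],[32,18],[39,19],[43,18],[47,14],[50,0]]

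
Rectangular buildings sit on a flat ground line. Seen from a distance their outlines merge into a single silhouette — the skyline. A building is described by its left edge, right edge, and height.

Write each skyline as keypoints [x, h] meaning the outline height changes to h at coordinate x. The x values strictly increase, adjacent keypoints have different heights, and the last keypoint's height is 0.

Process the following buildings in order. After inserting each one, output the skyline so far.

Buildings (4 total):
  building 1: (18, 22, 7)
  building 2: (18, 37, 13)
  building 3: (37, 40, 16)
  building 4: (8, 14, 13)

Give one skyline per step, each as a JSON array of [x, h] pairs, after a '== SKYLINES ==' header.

== SKYLINES ==
[[18,7],[22,0]]
[[18,13],[37,0]]
[[18,13],[37,16],[40,0]]
[[8,13],[14,0],[18,13],[37,16],[40,0]]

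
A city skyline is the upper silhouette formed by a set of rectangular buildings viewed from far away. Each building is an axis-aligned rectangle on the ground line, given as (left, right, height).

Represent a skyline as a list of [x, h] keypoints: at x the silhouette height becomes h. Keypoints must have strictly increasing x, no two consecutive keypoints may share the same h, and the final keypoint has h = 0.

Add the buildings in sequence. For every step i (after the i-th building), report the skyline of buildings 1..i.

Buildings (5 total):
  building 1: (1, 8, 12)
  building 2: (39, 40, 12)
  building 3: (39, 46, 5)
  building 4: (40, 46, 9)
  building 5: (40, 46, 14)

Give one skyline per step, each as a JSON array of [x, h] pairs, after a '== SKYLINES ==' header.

== SKYLINES ==
[[1,12],[8,0]]
[[1,12],[8,0],[39,12],[40,0]]
[[1,12],[8,0],[39,12],[40,5],[46,0]]
[[1,12],[8,0],[39,12],[40,9],[46,0]]
[[1,12],[8,0],[39,12],[40,14],[46,0]]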